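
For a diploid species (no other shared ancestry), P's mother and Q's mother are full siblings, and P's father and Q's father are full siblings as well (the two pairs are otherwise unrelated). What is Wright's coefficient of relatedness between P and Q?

0.25

Relatedness sums over independent paths through distinct common ancestors.
P and Q are related in two ways: first cousins through their mothers (r = 1/8) and first cousins through their fathers (r = 1/8) — i.e. double first cousins.
r = 1/8 + 1/8 = 1/4 = 0.25.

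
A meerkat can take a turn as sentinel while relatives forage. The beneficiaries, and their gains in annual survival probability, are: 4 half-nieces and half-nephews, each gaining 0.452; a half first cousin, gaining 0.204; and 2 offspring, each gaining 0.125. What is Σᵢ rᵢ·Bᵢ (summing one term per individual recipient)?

r to a half-niece or half-nephew = 0.125 (half-aunt/uncle↔niece/nephew: one path of length 3: r = (1/2)^3 = 1/8).
r to a half first cousin = 1/16 (half first cousins share one grandparent — one path of length 4: r = (1/2)^4 = 1/16).
r to an offspring = 0.5 (one parent–offspring link: r = (1/2)^1 = 1/2).
Summing one r·B term per recipient: 4·0.125·0.452 + 1·0.0625·0.204 + 2·0.5·0.125 = 0.36375.

0.36375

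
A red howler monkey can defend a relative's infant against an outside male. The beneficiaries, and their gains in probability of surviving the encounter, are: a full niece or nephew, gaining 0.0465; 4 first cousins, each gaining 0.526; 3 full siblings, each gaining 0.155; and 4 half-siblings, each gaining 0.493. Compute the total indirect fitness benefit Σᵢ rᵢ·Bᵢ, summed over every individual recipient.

r to a full niece or nephew = 0.25 (full aunt/uncle↔niece/nephew: two paths of length 3 through the shared grandparent pair: r = 2·(1/2)^3 = 1/4).
r to a first cousin = 1/8 (first cousins share one grandparent pair — two paths of length 4: r = 2·(1/2)^4 = 1/8).
r to a full sibling = 1/2 (full sibs share both parents — two paths of length 2: r = 2·(1/2)^2 = 1/2).
r to a half-sibling = 0.25 (half-sibs share one parent — one path of length 2: r = (1/2)^2 = 1/4).
Summing one r·B term per recipient: 1·0.25·0.0465 + 4·0.125·0.526 + 3·0.5·0.155 + 4·0.25·0.493 = 1.000125.

1.000125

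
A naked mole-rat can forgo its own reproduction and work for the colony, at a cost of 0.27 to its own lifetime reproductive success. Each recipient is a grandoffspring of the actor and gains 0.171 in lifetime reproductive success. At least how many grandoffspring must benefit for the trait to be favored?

7

r to a grandoffspring = 1/4 (two parent–offspring links: r = (1/2)^2 = 1/4).
Hamilton's rule: n·r·B > C  ⇒  n > C/(r·B) = 0.27/(0.25·0.171) = 6.316.
The smallest integer exceeding 6.316 is 7.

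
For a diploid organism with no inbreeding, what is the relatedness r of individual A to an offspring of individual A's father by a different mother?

0.25

Each parent–offspring link contributes a factor of 1/2, and independent paths through distinct common ancestors add.
Half-sibs share one parent — one path of length 2: r = (1/2)^2 = 1/4.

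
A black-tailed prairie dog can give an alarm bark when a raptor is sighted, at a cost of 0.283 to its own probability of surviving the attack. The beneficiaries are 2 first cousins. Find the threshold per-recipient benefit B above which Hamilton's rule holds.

r to a first cousin = 1/8 (first cousins share one grandparent pair — two paths of length 4: r = 2·(1/2)^4 = 1/8).
Hamilton's rule with n recipients of equal r: n·r·B > C, so B > C/(n·r) = 0.283/(2·0.125) = 1.132.

1.132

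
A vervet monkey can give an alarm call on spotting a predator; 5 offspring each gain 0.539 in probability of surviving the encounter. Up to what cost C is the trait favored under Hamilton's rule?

r to an offspring = 0.5 (one parent–offspring link: r = (1/2)^1 = 1/2).
Hamilton's rule: n·r·B > C, so the trait is favored while C < n·r·B = 5·0.5·0.539 = 1.3475.

1.3475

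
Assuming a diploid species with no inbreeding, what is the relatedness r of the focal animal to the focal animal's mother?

0.5

Each parent–offspring link contributes a factor of 1/2, and independent paths through distinct common ancestors add.
One parent–offspring link: r = (1/2)^1 = 1/2.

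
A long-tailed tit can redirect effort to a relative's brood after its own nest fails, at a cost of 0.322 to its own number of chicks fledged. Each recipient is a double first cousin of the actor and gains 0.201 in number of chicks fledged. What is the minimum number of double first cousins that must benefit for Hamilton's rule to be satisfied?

7

r to a double first cousin = 0.25 (double first cousins share both grandparent pairs — four paths of length 4: r = 4·(1/2)^4 = 1/4).
Hamilton's rule: n·r·B > C  ⇒  n > C/(r·B) = 0.322/(0.25·0.201) = 6.408.
The smallest integer exceeding 6.408 is 7.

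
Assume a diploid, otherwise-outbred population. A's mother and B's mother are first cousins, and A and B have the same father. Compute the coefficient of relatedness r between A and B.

Independent pedigree routes through distinct common ancestors add.
A and B are related in two ways: second cousins through their mothers (r = 1/32) and half-sibs through their shared father (r = 1/4).
r = 1/32 + 1/4 = 9/32 = 0.28125.

0.28125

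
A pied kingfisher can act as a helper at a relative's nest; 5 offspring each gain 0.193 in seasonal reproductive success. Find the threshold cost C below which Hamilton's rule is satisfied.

r to an offspring = 0.5 (one parent–offspring link: r = (1/2)^1 = 1/2).
Hamilton's rule: n·r·B > C, so the trait is favored while C < n·r·B = 5·0.5·0.193 = 0.4825.

0.4825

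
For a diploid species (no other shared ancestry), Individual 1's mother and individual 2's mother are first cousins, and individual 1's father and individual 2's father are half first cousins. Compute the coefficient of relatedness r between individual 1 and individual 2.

Relatedness sums over independent paths through distinct common ancestors.
Individual 1 and individual 2 are related in two ways: second cousins through their mothers (r = 1/32) and half second cousins through their fathers (r = 1/64).
r = 1/32 + 1/64 = 0.046875.

0.046875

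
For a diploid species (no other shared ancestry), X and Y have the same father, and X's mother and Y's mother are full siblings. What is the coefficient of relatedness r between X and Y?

0.375

Relatedness sums over independent paths through distinct common ancestors.
X and Y are related in two ways: half-sibs through their shared father (r = 1/4) and first cousins through their mothers (r = 1/8).
r = 1/4 + 1/8 = 0.375.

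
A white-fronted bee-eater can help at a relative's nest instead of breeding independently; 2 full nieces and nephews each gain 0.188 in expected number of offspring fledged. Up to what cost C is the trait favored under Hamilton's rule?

0.094

r to a full niece or nephew = 1/4 (full aunt/uncle↔niece/nephew: two paths of length 3 through the shared grandparent pair: r = 2·(1/2)^3 = 1/4).
Hamilton's rule: n·r·B > C, so the trait is favored while C < n·r·B = 2·0.25·0.188 = 0.094.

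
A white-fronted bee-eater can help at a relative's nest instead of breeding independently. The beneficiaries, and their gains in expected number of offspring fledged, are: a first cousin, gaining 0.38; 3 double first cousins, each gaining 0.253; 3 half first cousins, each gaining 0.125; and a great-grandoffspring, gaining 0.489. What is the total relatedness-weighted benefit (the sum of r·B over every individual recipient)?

r to a first cousin = 1/8 (first cousins share one grandparent pair — two paths of length 4: r = 2·(1/2)^4 = 1/8).
r to a double first cousin = 0.25 (double first cousins share both grandparent pairs — four paths of length 4: r = 4·(1/2)^4 = 1/4).
r to a half first cousin = 0.0625 (half first cousins share one grandparent — one path of length 4: r = (1/2)^4 = 1/16).
r to a great-grandoffspring = 0.125 (three parent–offspring links: r = (1/2)^3 = 1/8).
Summing one r·B term per recipient: 1·0.125·0.38 + 3·0.25·0.253 + 3·0.0625·0.125 + 1·0.125·0.489 = 0.3218125.

0.3218125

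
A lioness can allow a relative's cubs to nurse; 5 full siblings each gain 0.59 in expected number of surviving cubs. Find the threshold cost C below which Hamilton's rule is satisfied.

r to a full sibling = 1/2 (full sibs share both parents — two paths of length 2: r = 2·(1/2)^2 = 1/2).
Hamilton's rule: n·r·B > C, so the trait is favored while C < n·r·B = 5·0.5·0.59 = 1.475.

1.475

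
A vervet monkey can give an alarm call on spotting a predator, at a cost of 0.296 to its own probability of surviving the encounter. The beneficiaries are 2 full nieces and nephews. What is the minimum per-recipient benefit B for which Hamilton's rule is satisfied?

r to a full niece or nephew = 0.25 (full aunt/uncle↔niece/nephew: two paths of length 3 through the shared grandparent pair: r = 2·(1/2)^3 = 1/4).
Hamilton's rule with n recipients of equal r: n·r·B > C, so B > C/(n·r) = 0.296/(2·0.25) = 0.592.

0.592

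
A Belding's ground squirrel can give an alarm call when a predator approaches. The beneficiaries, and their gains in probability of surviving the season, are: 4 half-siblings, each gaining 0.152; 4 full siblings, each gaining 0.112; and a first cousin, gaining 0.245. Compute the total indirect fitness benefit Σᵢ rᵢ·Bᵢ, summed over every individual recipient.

r to a half-sibling = 1/4 (half-sibs share one parent — one path of length 2: r = (1/2)^2 = 1/4).
r to a full sibling = 1/2 (full sibs share both parents — two paths of length 2: r = 2·(1/2)^2 = 1/2).
r to a first cousin = 0.125 (first cousins share one grandparent pair — two paths of length 4: r = 2·(1/2)^4 = 1/8).
Summing one r·B term per recipient: 4·0.25·0.152 + 4·0.5·0.112 + 1·0.125·0.245 = 0.406625.

0.406625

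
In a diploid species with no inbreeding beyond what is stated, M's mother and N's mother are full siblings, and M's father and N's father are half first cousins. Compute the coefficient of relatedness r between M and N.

Wright's path rule: contributions from independent ancestry routes add.
M and N are related in two ways: first cousins through their mothers (r = 1/8) and half second cousins through their fathers (r = 1/64).
r = 1/8 + 1/64 = 9/64 = 0.140625.

0.140625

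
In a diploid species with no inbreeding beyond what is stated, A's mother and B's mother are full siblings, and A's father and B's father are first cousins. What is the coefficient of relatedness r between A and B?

0.15625

Relatedness sums over independent paths through distinct common ancestors.
A and B are related in two ways: first cousins through their mothers (r = 1/8) and second cousins through their fathers (r = 1/32).
r = 1/8 + 1/32 = 5/32 = 0.15625.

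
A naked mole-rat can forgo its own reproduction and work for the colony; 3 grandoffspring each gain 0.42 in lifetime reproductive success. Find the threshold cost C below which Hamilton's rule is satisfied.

0.315

r to a grandoffspring = 1/4 (two parent–offspring links: r = (1/2)^2 = 1/4).
Hamilton's rule: n·r·B > C, so the trait is favored while C < n·r·B = 3·0.25·0.42 = 0.315.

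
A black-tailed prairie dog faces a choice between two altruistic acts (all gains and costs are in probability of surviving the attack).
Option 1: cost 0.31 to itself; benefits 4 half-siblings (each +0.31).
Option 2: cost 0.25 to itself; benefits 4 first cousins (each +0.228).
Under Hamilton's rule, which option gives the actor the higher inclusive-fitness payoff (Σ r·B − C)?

Option 1

Option 1: r to a half-sibling = 0.25.
Option 1: Σ r·B − C = (4·0.25·0.31) − 0.31 = 0.
Option 2: r to a first cousin = 0.125.
Option 2: Σ r·B − C = (4·0.125·0.228) − 0.25 = -0.136.
Option 1 has the higher net inclusive-fitness payoff.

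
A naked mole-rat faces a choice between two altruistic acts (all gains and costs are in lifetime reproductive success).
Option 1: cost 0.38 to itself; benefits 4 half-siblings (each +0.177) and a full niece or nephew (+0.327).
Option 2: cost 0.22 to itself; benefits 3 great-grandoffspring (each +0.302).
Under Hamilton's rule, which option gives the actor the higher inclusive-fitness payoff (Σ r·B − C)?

Option 1: r to a half-sibling = 0.25.
Option 1: r to a full niece or nephew = 0.25.
Option 1: Σ r·B − C = (4·0.25·0.177 + 1·0.25·0.327) − 0.38 = -0.12125.
Option 2: r to a great-grandoffspring = 0.125.
Option 2: Σ r·B − C = (3·0.125·0.302) − 0.22 = -0.10675.
Option 2 has the higher net inclusive-fitness payoff.

Option 2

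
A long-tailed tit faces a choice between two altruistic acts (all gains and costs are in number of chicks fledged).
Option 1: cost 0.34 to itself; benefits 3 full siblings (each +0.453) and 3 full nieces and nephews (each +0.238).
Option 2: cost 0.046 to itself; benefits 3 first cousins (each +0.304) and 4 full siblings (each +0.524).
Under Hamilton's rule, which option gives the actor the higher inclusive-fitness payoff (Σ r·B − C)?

Option 1: r to a full sibling = 0.5.
Option 1: r to a full niece or nephew = 0.25.
Option 1: Σ r·B − C = (3·0.5·0.453 + 3·0.25·0.238) − 0.34 = 0.518.
Option 2: r to a first cousin = 0.125.
Option 2: r to a full sibling = 0.5.
Option 2: Σ r·B − C = (3·0.125·0.304 + 4·0.5·0.524) − 0.046 = 1.116.
Option 2 has the higher net inclusive-fitness payoff.

Option 2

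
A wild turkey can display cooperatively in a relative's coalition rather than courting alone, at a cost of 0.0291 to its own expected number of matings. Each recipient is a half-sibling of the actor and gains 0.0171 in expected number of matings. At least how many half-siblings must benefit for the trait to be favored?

7

r to a half-sibling = 1/4 (half-sibs share one parent — one path of length 2: r = (1/2)^2 = 1/4).
Hamilton's rule: n·r·B > C  ⇒  n > C/(r·B) = 0.0291/(0.25·0.0171) = 6.807.
The smallest integer exceeding 6.807 is 7.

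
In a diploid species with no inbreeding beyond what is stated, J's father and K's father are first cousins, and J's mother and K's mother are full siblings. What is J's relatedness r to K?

0.15625

Independent pedigree routes through distinct common ancestors add.
J and K are related in two ways: second cousins through their fathers (r = 1/32) and first cousins through their mothers (r = 1/8).
r = 1/32 + 1/8 = 0.15625.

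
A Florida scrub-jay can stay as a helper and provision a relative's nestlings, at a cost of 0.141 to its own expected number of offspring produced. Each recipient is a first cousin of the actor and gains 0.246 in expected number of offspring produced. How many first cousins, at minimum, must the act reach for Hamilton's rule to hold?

r to a first cousin = 1/8 (first cousins share one grandparent pair — two paths of length 4: r = 2·(1/2)^4 = 1/8).
Hamilton's rule: n·r·B > C  ⇒  n > C/(r·B) = 0.141/(0.125·0.246) = 4.585.
The smallest integer exceeding 4.585 is 5.

5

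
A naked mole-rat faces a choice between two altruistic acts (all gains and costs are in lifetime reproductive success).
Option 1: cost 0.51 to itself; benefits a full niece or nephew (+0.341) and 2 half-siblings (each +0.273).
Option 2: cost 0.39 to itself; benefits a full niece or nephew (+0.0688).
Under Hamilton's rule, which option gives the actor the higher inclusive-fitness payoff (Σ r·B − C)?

Option 1: r to a full niece or nephew = 0.25.
Option 1: r to a half-sibling = 0.25.
Option 1: Σ r·B − C = (1·0.25·0.341 + 2·0.25·0.273) − 0.51 = -0.28825.
Option 2: r to a full niece or nephew = 0.25.
Option 2: Σ r·B − C = (1·0.25·0.0688) − 0.39 = -0.3728.
Option 1 has the higher net inclusive-fitness payoff.

Option 1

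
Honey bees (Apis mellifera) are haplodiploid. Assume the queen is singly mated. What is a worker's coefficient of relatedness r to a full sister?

Haplodiploid full sisters inherit their father's entire haploid genome identically (contributing 1/2) and on average half of their mother's contribution (1/2 · 1/2 = 1/4); r = 1/2 + 1/4 = 3/4.

0.75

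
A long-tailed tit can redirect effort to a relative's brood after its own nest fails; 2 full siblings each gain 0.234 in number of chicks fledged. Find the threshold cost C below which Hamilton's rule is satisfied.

0.234

r to a full sibling = 1/2 (full sibs share both parents — two paths of length 2: r = 2·(1/2)^2 = 1/2).
Hamilton's rule: n·r·B > C, so the trait is favored while C < n·r·B = 2·0.5·0.234 = 0.234.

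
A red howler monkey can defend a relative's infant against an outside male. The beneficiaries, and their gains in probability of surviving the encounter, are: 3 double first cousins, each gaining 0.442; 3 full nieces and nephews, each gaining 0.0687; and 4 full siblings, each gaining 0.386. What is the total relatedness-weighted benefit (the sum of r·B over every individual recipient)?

1.155025

r to a double first cousin = 1/4 (double first cousins share both grandparent pairs — four paths of length 4: r = 4·(1/2)^4 = 1/4).
r to a full niece or nephew = 1/4 (full aunt/uncle↔niece/nephew: two paths of length 3 through the shared grandparent pair: r = 2·(1/2)^3 = 1/4).
r to a full sibling = 1/2 (full sibs share both parents — two paths of length 2: r = 2·(1/2)^2 = 1/2).
Summing one r·B term per recipient: 3·0.25·0.442 + 3·0.25·0.0687 + 4·0.5·0.386 = 1.155025.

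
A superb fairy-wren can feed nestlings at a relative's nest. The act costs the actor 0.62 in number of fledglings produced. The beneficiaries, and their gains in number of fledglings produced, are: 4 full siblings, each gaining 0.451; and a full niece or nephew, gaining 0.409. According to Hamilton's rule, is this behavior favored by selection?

Hamilton's rule: the trait is favored when the sum of r·B over every recipient exceeds the actor's cost C.
r to a full sibling = 1/2 (full sibs share both parents — two paths of length 2: r = 2·(1/2)^2 = 1/2).
r to a full niece or nephew = 1/4 (full aunt/uncle↔niece/nephew: two paths of length 3 through the shared grandparent pair: r = 2·(1/2)^3 = 1/4).
Summing one r·B term per recipient: 4·0.5·0.451 + 1·0.25·0.409 = 1.00425.
1.00425 > 0.62: the indirect benefit exceeds the cost.

Yes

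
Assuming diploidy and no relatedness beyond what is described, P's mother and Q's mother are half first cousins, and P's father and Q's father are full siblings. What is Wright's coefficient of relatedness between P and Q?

0.140625

Relatedness sums over independent paths through distinct common ancestors.
P and Q are related in two ways: half second cousins through their mothers (r = 1/64) and first cousins through their fathers (r = 1/8).
r = 1/64 + 1/8 = 9/64 = 0.140625.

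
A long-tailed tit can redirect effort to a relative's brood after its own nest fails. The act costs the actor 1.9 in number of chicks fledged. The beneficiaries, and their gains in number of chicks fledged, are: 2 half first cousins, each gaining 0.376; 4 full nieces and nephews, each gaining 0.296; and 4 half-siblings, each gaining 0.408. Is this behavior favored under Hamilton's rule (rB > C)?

Hamilton's rule: the trait is favored when the sum of r·B over every recipient exceeds the actor's cost C.
r to a half first cousin = 1/16 (half first cousins share one grandparent — one path of length 4: r = (1/2)^4 = 1/16).
r to a full niece or nephew = 0.25 (full aunt/uncle↔niece/nephew: two paths of length 3 through the shared grandparent pair: r = 2·(1/2)^3 = 1/4).
r to a half-sibling = 1/4 (half-sibs share one parent — one path of length 2: r = (1/2)^2 = 1/4).
Summing one r·B term per recipient: 2·0.0625·0.376 + 4·0.25·0.296 + 4·0.25·0.408 = 0.751.
0.751 < 1.9: the indirect benefit is less than the cost.

No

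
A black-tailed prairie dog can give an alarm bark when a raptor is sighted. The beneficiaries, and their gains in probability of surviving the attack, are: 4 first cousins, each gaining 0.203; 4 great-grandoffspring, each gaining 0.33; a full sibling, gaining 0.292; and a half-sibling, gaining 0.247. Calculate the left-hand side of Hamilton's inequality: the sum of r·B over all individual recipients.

0.47425

r to a first cousin = 1/8 (first cousins share one grandparent pair — two paths of length 4: r = 2·(1/2)^4 = 1/8).
r to a great-grandoffspring = 1/8 (three parent–offspring links: r = (1/2)^3 = 1/8).
r to a full sibling = 0.5 (full sibs share both parents — two paths of length 2: r = 2·(1/2)^2 = 1/2).
r to a half-sibling = 0.25 (half-sibs share one parent — one path of length 2: r = (1/2)^2 = 1/4).
Summing one r·B term per recipient: 4·0.125·0.203 + 4·0.125·0.33 + 1·0.5·0.292 + 1·0.25·0.247 = 0.47425.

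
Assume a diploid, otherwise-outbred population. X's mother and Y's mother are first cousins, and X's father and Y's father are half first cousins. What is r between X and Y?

With two independent routes of shared ancestry, r is the sum of the two contributions.
X and Y are related in two ways: second cousins through their mothers (r = 1/32) and half second cousins through their fathers (r = 1/64).
r = 1/32 + 1/64 = 3/64 = 0.046875.

0.046875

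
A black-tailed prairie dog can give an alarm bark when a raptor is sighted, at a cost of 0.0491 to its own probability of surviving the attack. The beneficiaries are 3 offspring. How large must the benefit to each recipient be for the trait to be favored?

0.0327

r to an offspring = 0.5 (one parent–offspring link: r = (1/2)^1 = 1/2).
Hamilton's rule with n recipients of equal r: n·r·B > C, so B > C/(n·r) = 0.0491/(3·0.5) = 0.0327.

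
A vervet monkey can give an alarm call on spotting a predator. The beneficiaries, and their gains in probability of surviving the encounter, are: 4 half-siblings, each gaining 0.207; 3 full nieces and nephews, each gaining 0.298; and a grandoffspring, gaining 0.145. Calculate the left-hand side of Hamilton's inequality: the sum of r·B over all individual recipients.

r to a half-sibling = 0.25 (half-sibs share one parent — one path of length 2: r = (1/2)^2 = 1/4).
r to a full niece or nephew = 1/4 (full aunt/uncle↔niece/nephew: two paths of length 3 through the shared grandparent pair: r = 2·(1/2)^3 = 1/4).
r to a grandoffspring = 0.25 (two parent–offspring links: r = (1/2)^2 = 1/4).
Summing one r·B term per recipient: 4·0.25·0.207 + 3·0.25·0.298 + 1·0.25·0.145 = 0.46675.

0.46675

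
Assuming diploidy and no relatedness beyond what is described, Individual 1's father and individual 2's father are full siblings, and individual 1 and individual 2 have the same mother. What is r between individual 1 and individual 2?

0.375

Independent pedigree routes through distinct common ancestors add.
Individual 1 and individual 2 are related in two ways: first cousins through their fathers (r = 1/8) and half-sibs through their shared mother (r = 1/4).
r = 1/8 + 1/4 = 3/8 = 0.375.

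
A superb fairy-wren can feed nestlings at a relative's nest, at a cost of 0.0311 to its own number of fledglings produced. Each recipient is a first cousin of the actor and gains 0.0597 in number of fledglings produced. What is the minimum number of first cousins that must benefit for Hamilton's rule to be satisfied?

5

r to a first cousin = 0.125 (first cousins share one grandparent pair — two paths of length 4: r = 2·(1/2)^4 = 1/8).
Hamilton's rule: n·r·B > C  ⇒  n > C/(r·B) = 0.0311/(0.125·0.0597) = 4.168.
The smallest integer exceeding 4.168 is 5.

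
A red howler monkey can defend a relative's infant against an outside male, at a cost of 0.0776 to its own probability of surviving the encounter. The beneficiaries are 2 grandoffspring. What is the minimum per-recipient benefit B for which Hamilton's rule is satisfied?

0.1552

r to a grandoffspring = 0.25 (two parent–offspring links: r = (1/2)^2 = 1/4).
Hamilton's rule with n recipients of equal r: n·r·B > C, so B > C/(n·r) = 0.0776/(2·0.25) = 0.1552.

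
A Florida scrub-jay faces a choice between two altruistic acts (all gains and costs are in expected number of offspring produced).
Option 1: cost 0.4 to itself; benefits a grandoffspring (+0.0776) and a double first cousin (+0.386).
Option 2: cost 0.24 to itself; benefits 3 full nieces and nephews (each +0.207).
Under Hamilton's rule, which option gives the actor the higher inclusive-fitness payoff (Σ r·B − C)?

Option 1: r to a grandoffspring = 0.25.
Option 1: r to a double first cousin = 0.25.
Option 1: Σ r·B − C = (1·0.25·0.0776 + 1·0.25·0.386) − 0.4 = -0.2841.
Option 2: r to a full niece or nephew = 0.25.
Option 2: Σ r·B − C = (3·0.25·0.207) − 0.24 = -0.08475.
Option 2 has the higher net inclusive-fitness payoff.

Option 2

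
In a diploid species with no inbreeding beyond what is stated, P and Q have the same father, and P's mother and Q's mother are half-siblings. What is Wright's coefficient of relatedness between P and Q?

Independent pedigree routes through distinct common ancestors add.
P and Q are related in two ways: half-sibs through their shared father (r = 1/4) and half first cousins through their mothers (r = 1/16).
r = 1/4 + 1/16 = 5/16 = 0.3125.

0.3125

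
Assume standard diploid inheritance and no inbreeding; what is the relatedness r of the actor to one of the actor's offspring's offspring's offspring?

0.125

Each parent–offspring link contributes a factor of 1/2, and independent paths through distinct common ancestors add.
Three parent–offspring links: r = (1/2)^3 = 1/8.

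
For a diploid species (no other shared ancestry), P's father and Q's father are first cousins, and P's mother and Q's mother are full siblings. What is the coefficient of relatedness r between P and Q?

Relatedness sums over independent paths through distinct common ancestors.
P and Q are related in two ways: second cousins through their fathers (r = 1/32) and first cousins through their mothers (r = 1/8).
r = 1/32 + 1/8 = 5/32 = 0.15625.

0.15625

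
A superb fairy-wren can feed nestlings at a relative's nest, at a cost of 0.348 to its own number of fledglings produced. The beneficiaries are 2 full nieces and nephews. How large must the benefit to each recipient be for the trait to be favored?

r to a full niece or nephew = 0.25 (full aunt/uncle↔niece/nephew: two paths of length 3 through the shared grandparent pair: r = 2·(1/2)^3 = 1/4).
Hamilton's rule with n recipients of equal r: n·r·B > C, so B > C/(n·r) = 0.348/(2·0.25) = 0.696.

0.696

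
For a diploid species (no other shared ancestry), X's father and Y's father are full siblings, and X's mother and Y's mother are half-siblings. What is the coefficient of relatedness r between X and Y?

Relatedness sums over independent paths through distinct common ancestors.
X and Y are related in two ways: first cousins through their fathers (r = 1/8) and half first cousins through their mothers (r = 1/16).
r = 1/8 + 1/16 = 3/16 = 0.1875.

0.1875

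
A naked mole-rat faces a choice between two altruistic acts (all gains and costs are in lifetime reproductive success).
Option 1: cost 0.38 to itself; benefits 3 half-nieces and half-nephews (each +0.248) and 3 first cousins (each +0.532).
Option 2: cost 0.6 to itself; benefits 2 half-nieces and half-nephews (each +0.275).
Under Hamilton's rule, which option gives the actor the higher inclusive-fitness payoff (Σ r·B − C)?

Option 1: r to a half-niece or half-nephew = 0.125.
Option 1: r to a first cousin = 0.125.
Option 1: Σ r·B − C = (3·0.125·0.248 + 3·0.125·0.532) − 0.38 = -0.0875.
Option 2: r to a half-niece or half-nephew = 0.125.
Option 2: Σ r·B − C = (2·0.125·0.275) − 0.6 = -0.53125.
Option 1 has the higher net inclusive-fitness payoff.

Option 1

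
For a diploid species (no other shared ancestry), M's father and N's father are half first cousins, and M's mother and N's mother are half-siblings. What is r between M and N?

0.078125

Wright's path rule: contributions from independent ancestry routes add.
M and N are related in two ways: half second cousins through their fathers (r = 1/64) and half first cousins through their mothers (r = 1/16).
r = 1/64 + 1/16 = 5/64 = 0.078125.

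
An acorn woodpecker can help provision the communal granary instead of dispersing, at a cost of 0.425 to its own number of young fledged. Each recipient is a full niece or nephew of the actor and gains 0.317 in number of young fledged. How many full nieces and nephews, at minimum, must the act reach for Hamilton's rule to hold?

6

r to a full niece or nephew = 1/4 (full aunt/uncle↔niece/nephew: two paths of length 3 through the shared grandparent pair: r = 2·(1/2)^3 = 1/4).
Hamilton's rule: n·r·B > C  ⇒  n > C/(r·B) = 0.425/(0.25·0.317) = 5.363.
The smallest integer exceeding 5.363 is 6.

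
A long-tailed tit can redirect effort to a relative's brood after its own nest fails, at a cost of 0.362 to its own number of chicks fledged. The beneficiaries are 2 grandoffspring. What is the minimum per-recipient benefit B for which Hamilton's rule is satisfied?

0.724

r to a grandoffspring = 1/4 (two parent–offspring links: r = (1/2)^2 = 1/4).
Hamilton's rule with n recipients of equal r: n·r·B > C, so B > C/(n·r) = 0.362/(2·0.25) = 0.724.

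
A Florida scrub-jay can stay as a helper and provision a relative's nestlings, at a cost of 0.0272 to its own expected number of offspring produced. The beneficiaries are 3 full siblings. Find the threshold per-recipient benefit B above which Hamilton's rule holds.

r to a full sibling = 0.5 (full sibs share both parents — two paths of length 2: r = 2·(1/2)^2 = 1/2).
Hamilton's rule with n recipients of equal r: n·r·B > C, so B > C/(n·r) = 0.0272/(3·0.5) = 0.0181.

0.0181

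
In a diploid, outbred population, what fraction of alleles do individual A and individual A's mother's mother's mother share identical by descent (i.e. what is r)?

Each parent–offspring link contributes a factor of 1/2, and independent paths through distinct common ancestors add.
Three parent–offspring links: r = (1/2)^3 = 1/8.

0.125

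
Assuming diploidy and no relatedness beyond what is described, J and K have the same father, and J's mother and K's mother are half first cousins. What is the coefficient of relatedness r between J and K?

With two independent routes of shared ancestry, r is the sum of the two contributions.
J and K are related in two ways: half-sibs through their shared father (r = 1/4) and half second cousins through their mothers (r = 1/64).
r = 1/4 + 1/64 = 17/64 = 0.265625.

0.265625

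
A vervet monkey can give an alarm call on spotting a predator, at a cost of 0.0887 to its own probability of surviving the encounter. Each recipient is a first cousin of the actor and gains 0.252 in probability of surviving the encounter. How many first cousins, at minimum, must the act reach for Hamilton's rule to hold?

3

r to a first cousin = 0.125 (first cousins share one grandparent pair — two paths of length 4: r = 2·(1/2)^4 = 1/8).
Hamilton's rule: n·r·B > C  ⇒  n > C/(r·B) = 0.0887/(0.125·0.252) = 2.816.
The smallest integer exceeding 2.816 is 3.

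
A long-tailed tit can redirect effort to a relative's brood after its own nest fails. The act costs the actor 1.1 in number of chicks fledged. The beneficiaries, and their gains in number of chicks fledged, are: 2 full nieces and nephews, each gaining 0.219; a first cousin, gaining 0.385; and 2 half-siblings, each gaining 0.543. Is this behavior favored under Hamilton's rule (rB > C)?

Hamilton's rule: the trait is favored when the sum of r·B over every recipient exceeds the actor's cost C.
r to a full niece or nephew = 1/4 (full aunt/uncle↔niece/nephew: two paths of length 3 through the shared grandparent pair: r = 2·(1/2)^3 = 1/4).
r to a first cousin = 0.125 (first cousins share one grandparent pair — two paths of length 4: r = 2·(1/2)^4 = 1/8).
r to a half-sibling = 0.25 (half-sibs share one parent — one path of length 2: r = (1/2)^2 = 1/4).
Summing one r·B term per recipient: 2·0.25·0.219 + 1·0.125·0.385 + 2·0.25·0.543 = 0.429125.
0.429125 < 1.1: the indirect benefit is less than the cost.

No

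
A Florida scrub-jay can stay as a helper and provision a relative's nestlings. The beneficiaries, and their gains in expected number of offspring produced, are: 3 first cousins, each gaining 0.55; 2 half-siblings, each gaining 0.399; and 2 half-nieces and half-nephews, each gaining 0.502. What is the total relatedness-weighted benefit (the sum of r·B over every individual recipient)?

0.53125

r to a first cousin = 1/8 (first cousins share one grandparent pair — two paths of length 4: r = 2·(1/2)^4 = 1/8).
r to a half-sibling = 1/4 (half-sibs share one parent — one path of length 2: r = (1/2)^2 = 1/4).
r to a half-niece or half-nephew = 0.125 (half-aunt/uncle↔niece/nephew: one path of length 3: r = (1/2)^3 = 1/8).
Summing one r·B term per recipient: 3·0.125·0.55 + 2·0.25·0.399 + 2·0.125·0.502 = 0.53125.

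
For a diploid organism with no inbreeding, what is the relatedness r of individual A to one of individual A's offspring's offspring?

Each parent–offspring link contributes a factor of 1/2, and independent paths through distinct common ancestors add.
Two parent–offspring links: r = (1/2)^2 = 1/4.

0.25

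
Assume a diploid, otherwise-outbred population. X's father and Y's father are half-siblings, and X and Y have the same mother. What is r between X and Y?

0.3125

Relatedness sums over independent paths through distinct common ancestors.
X and Y are related in two ways: half first cousins through their fathers (r = 1/16) and half-sibs through their shared mother (r = 1/4).
r = 1/16 + 1/4 = 0.3125.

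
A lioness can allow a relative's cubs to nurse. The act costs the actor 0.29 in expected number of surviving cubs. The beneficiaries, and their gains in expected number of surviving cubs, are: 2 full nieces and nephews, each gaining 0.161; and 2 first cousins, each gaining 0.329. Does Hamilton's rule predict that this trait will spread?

Hamilton's rule: the trait is favored when the sum of r·B over every recipient exceeds the actor's cost C.
r to a full niece or nephew = 0.25 (full aunt/uncle↔niece/nephew: two paths of length 3 through the shared grandparent pair: r = 2·(1/2)^3 = 1/4).
r to a first cousin = 1/8 (first cousins share one grandparent pair — two paths of length 4: r = 2·(1/2)^4 = 1/8).
Summing one r·B term per recipient: 2·0.25·0.161 + 2·0.125·0.329 = 0.16275.
0.16275 < 0.29: the indirect benefit is less than the cost.

No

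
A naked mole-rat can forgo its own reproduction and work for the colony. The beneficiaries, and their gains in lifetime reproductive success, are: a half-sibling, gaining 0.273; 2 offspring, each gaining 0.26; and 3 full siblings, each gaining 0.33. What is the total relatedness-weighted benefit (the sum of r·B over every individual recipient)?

0.82325

r to a half-sibling = 1/4 (half-sibs share one parent — one path of length 2: r = (1/2)^2 = 1/4).
r to an offspring = 1/2 (one parent–offspring link: r = (1/2)^1 = 1/2).
r to a full sibling = 0.5 (full sibs share both parents — two paths of length 2: r = 2·(1/2)^2 = 1/2).
Summing one r·B term per recipient: 1·0.25·0.273 + 2·0.5·0.26 + 3·0.5·0.33 = 0.82325.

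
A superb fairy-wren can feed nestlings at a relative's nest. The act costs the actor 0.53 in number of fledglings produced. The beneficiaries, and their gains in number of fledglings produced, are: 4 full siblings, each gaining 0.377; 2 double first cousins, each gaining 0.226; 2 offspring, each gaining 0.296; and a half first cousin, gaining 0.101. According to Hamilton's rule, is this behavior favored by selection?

Hamilton's rule: the trait is favored when the sum of r·B over every recipient exceeds the actor's cost C.
r to a full sibling = 0.5 (full sibs share both parents — two paths of length 2: r = 2·(1/2)^2 = 1/2).
r to a double first cousin = 1/4 (double first cousins share both grandparent pairs — four paths of length 4: r = 4·(1/2)^4 = 1/4).
r to an offspring = 0.5 (one parent–offspring link: r = (1/2)^1 = 1/2).
r to a half first cousin = 1/16 (half first cousins share one grandparent — one path of length 4: r = (1/2)^4 = 1/16).
Summing one r·B term per recipient: 4·0.5·0.377 + 2·0.25·0.226 + 2·0.5·0.296 + 1·0.0625·0.101 = 1.1693125.
1.1693125 > 0.53: the indirect benefit exceeds the cost.

Yes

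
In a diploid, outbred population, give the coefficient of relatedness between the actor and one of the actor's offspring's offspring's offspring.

0.125

Each parent–offspring link contributes a factor of 1/2, and independent paths through distinct common ancestors add.
Three parent–offspring links: r = (1/2)^3 = 1/8.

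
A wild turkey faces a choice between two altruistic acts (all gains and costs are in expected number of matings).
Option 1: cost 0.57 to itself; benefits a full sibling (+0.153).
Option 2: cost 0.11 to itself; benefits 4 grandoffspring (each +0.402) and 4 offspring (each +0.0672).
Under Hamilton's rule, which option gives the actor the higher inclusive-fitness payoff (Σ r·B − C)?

Option 1: r to a full sibling = 0.5.
Option 1: Σ r·B − C = (1·0.5·0.153) − 0.57 = -0.4935.
Option 2: r to a grandoffspring = 0.25.
Option 2: r to an offspring = 0.5.
Option 2: Σ r·B − C = (4·0.25·0.402 + 4·0.5·0.0672) − 0.11 = 0.4264.
Option 2 has the higher net inclusive-fitness payoff.

Option 2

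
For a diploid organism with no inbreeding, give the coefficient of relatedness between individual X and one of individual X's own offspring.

Each parent–offspring link contributes a factor of 1/2, and independent paths through distinct common ancestors add.
One parent–offspring link: r = (1/2)^1 = 1/2.

0.5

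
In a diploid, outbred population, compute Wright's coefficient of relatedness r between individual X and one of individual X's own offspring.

Each parent–offspring link contributes a factor of 1/2, and independent paths through distinct common ancestors add.
One parent–offspring link: r = (1/2)^1 = 1/2.

0.5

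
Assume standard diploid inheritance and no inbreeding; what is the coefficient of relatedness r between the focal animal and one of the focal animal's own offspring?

0.5

Each parent–offspring link contributes a factor of 1/2, and independent paths through distinct common ancestors add.
One parent–offspring link: r = (1/2)^1 = 1/2.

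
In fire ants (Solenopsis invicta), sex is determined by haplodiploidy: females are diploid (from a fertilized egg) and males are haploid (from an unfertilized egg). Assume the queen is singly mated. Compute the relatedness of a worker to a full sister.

0.75

Haplodiploid full sisters inherit their father's entire haploid genome identically (contributing 1/2) and on average half of their mother's contribution (1/2 · 1/2 = 1/4); r = 1/2 + 1/4 = 3/4.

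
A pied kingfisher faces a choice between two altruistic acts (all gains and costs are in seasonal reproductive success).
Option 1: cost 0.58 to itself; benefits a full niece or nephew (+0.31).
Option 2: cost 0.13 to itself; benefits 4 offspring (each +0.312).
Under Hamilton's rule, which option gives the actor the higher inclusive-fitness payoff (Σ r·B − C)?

Option 1: r to a full niece or nephew = 0.25.
Option 1: Σ r·B − C = (1·0.25·0.31) − 0.58 = -0.5025.
Option 2: r to an offspring = 0.5.
Option 2: Σ r·B − C = (4·0.5·0.312) − 0.13 = 0.494.
Option 2 has the higher net inclusive-fitness payoff.

Option 2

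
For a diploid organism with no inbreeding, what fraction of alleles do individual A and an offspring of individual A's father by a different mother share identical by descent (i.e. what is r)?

Each parent–offspring link contributes a factor of 1/2, and independent paths through distinct common ancestors add.
Half-sibs share one parent — one path of length 2: r = (1/2)^2 = 1/4.

0.25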